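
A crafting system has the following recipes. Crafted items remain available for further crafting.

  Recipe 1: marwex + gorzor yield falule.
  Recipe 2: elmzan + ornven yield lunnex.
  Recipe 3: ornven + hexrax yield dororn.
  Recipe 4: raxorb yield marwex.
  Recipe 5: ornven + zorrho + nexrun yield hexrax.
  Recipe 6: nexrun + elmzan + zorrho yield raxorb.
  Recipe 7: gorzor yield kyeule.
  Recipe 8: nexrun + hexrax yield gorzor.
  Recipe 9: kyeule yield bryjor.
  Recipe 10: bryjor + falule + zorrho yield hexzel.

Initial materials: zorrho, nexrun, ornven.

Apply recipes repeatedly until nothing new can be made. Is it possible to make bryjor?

Yes

ornven + zorrho + nexrun → hexrax (Recipe 5).
nexrun + hexrax → gorzor (Recipe 8).
Using Recipe 7, gorzor makes kyeule.
kyeule → bryjor (Recipe 9).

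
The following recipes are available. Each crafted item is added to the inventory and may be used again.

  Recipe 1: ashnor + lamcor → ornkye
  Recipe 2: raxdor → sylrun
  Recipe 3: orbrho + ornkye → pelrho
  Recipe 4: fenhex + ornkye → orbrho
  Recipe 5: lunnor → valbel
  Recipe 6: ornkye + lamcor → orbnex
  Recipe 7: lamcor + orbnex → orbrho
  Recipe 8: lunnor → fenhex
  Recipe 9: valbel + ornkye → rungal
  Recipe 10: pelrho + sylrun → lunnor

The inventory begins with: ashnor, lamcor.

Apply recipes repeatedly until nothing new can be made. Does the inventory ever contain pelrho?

Yes

Using Recipe 1, ashnor and lamcor make ornkye.
Using Recipe 6, ornkye and lamcor make orbnex.
lamcor + orbnex → orbrho (Recipe 7).
orbrho + ornkye → pelrho (Recipe 3).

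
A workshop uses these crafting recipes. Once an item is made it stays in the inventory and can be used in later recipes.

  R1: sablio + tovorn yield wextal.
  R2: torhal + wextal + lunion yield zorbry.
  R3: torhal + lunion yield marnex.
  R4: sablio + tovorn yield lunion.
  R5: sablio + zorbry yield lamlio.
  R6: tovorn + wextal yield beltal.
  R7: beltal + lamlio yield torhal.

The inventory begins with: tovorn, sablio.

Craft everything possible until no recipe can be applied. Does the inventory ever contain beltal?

Yes

Using R1, sablio and tovorn make wextal.
tovorn + wextal → beltal (R6).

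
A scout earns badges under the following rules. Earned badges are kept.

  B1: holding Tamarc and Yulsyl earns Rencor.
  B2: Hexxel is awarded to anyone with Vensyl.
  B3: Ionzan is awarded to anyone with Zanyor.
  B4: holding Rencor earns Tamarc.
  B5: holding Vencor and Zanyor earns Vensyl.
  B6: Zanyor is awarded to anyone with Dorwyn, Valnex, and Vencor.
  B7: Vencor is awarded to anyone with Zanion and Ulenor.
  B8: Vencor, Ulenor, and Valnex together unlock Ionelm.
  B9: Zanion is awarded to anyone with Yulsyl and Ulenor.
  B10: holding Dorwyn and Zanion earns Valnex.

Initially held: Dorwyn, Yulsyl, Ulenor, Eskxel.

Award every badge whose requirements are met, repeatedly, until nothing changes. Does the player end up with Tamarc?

No

Tamarc would need Rencor (B4), but Rencor is never earned.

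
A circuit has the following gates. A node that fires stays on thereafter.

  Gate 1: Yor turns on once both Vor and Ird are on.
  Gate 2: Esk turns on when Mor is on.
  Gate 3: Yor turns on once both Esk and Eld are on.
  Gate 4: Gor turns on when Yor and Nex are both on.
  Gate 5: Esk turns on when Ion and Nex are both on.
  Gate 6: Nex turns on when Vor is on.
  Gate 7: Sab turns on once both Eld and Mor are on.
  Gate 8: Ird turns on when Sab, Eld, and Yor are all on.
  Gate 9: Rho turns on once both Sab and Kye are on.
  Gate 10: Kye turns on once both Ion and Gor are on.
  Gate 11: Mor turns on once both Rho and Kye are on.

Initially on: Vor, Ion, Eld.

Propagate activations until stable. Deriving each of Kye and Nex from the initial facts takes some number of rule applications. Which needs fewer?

Nex

Nex: Vor is on, so Nex turns on (Gate 6). [1 rule application]
Kye: Gate 6: Vor on → Nex on. Gate 5: Ion and Nex on → Esk on. Esk and Eld are on, so Yor turns on (Gate 3). Yor and Nex are on, so Gor turns on (Gate 4). Gate 10: Ion and Gor on → Kye on. [5 rule applications]
Nex needs fewer.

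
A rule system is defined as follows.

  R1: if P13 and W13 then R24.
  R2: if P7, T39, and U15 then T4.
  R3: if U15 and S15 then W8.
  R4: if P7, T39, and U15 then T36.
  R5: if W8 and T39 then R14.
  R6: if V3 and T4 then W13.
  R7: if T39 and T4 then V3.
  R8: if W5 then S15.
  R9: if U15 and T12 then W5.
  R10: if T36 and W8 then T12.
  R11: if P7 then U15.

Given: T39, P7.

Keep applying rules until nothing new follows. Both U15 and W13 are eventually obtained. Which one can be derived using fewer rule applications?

U15

U15: P7 holds, so U15 follows (R11). [1 rule application]
W13: From P7, R11 gives U15. From P7, T39, and U15, R2 gives T4. T39 and T4 hold, so V3 follows (R7). From V3 and T4, R6 gives W13. [4 rule applications]
U15 needs fewer.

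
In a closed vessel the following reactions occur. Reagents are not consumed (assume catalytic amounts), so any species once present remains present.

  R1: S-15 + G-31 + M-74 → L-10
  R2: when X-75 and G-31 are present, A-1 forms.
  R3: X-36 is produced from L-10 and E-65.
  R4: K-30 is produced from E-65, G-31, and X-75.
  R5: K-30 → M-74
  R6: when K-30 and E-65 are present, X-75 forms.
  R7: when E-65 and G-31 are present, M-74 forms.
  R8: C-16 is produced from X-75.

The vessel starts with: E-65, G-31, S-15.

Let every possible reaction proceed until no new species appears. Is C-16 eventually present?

No

C-16 would need X-75 (R8), but X-75 never forms.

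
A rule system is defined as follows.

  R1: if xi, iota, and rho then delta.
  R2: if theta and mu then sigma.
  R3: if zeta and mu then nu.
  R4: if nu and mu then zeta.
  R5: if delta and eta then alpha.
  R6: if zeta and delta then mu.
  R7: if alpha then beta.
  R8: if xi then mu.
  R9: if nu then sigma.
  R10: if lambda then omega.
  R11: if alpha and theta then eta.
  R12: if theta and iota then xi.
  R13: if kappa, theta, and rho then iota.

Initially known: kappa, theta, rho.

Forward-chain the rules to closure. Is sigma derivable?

Yes

From kappa, theta, and rho, R13 gives iota.
theta and iota hold, so xi follows (R12).
From xi, R8 gives mu.
theta and mu hold, so sigma follows (R2).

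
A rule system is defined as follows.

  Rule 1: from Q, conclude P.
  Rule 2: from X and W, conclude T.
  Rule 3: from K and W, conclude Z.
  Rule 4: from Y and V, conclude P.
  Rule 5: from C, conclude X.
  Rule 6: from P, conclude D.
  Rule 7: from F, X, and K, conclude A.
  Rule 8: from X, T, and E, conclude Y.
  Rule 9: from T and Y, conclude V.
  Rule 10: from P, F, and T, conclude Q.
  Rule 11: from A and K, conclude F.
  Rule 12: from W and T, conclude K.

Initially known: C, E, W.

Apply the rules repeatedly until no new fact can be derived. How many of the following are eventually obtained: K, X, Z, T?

4

C holds, so X follows (Rule 5).
From X and W, Rule 2 gives T.
From W and T, Rule 12 gives K.
From K and W, Rule 3 gives Z.
K: reached.
X: reached.
Z: reached.
T: reached.
All 4 are reached.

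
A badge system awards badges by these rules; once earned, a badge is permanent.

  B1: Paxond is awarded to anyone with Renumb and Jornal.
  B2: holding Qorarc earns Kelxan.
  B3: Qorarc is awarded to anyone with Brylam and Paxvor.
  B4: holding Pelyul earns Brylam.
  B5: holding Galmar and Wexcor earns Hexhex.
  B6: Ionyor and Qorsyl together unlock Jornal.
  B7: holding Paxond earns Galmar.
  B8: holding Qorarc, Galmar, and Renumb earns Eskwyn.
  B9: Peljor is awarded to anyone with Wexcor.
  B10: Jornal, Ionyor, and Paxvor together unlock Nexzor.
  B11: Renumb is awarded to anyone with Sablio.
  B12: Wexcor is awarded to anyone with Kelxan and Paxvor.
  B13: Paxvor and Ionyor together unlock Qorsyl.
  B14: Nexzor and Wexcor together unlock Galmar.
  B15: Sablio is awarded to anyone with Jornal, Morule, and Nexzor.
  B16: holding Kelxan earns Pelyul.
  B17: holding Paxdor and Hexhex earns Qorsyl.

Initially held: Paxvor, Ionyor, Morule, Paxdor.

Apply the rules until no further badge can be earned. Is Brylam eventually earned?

No

Brylam would need Pelyul (B4), but Pelyul is never earned.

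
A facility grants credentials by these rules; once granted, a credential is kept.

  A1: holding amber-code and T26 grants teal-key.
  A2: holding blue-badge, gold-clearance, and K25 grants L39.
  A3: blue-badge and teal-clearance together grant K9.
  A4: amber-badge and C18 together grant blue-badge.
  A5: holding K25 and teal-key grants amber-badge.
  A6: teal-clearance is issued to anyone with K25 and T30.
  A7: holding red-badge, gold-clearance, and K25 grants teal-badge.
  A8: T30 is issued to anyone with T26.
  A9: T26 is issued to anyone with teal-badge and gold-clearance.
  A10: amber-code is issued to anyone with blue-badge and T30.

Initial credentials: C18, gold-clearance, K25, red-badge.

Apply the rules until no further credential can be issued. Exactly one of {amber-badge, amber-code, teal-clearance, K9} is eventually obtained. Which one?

Holding red-badge, gold-clearance, and K25 grants teal-badge (A7).
Holding teal-badge and gold-clearance grants T26 (A9).
Holding T26 grants T30 (A8).
Holding K25 and T30 grants teal-clearance (A6).
amber-code would need blue-badge and T30 (A10), but blue-badge is never granted. K9 would need blue-badge and teal-clearance (A3), but blue-badge is never granted. amber-badge would need K25 and teal-key (A5), but teal-key is never granted.

teal-clearance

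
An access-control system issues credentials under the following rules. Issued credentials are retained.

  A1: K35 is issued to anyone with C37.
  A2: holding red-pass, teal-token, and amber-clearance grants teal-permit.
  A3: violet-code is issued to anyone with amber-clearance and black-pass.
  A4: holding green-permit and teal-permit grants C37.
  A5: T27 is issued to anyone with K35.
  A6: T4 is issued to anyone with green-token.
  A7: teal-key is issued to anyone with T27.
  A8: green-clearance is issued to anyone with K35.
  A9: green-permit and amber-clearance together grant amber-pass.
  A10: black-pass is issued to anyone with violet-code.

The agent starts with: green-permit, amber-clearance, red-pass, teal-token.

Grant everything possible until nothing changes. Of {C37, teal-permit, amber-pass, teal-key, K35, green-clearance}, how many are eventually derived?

6

Holding green-permit and amber-clearance grants amber-pass (A9).
Holding red-pass, teal-token, and amber-clearance grants teal-permit (A2).
Holding green-permit and teal-permit grants C37 (A4).
Holding C37 grants K35 (A1).
Holding K35 grants T27 (A5).
Holding K35 grants green-clearance (A8).
Holding T27 grants teal-key (A7).
C37: reached.
teal-permit: reached.
amber-pass: reached.
teal-key: reached.
K35: reached.
green-clearance: reached.
All 6 are reached.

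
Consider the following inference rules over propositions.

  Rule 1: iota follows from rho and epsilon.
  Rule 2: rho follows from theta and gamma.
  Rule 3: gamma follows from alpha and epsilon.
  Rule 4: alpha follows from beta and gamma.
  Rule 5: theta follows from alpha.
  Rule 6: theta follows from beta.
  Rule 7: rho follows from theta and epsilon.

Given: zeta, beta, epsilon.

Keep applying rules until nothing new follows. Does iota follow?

From beta, Rule 6 gives theta.
From theta and epsilon, Rule 7 gives rho.
From rho and epsilon, Rule 1 gives iota.

Yes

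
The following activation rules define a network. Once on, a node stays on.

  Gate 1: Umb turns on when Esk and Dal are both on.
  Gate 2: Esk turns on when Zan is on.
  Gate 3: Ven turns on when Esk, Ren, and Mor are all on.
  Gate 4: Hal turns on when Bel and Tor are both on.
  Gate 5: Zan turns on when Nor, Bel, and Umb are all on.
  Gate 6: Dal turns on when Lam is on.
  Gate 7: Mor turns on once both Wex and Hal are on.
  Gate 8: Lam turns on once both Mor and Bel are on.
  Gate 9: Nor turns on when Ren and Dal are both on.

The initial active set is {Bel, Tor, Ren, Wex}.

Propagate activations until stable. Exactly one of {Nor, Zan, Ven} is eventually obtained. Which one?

Nor

Bel and Tor are on, so Hal turns on (Gate 4).
Wex and Hal are on, so Mor turns on (Gate 7).
Mor and Bel are on, so Lam turns on (Gate 8).
Lam is on, so Dal turns on (Gate 6).
Gate 9: Ren and Dal on → Nor on.
Zan would need Nor, Bel, and Umb (Gate 5), but Umb never turns on. Ven would need Esk, Ren, and Mor (Gate 3), but Esk never turns on.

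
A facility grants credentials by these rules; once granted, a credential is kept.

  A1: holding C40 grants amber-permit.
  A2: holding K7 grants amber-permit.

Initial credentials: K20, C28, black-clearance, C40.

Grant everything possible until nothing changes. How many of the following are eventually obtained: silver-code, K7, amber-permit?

1

Holding C40 grants amber-permit (A1).
No rule produces silver-code, and it is not given.
No rule produces K7, and it is not given.
amber-permit: reached.
Reached: amber-permit — 1 of the 3.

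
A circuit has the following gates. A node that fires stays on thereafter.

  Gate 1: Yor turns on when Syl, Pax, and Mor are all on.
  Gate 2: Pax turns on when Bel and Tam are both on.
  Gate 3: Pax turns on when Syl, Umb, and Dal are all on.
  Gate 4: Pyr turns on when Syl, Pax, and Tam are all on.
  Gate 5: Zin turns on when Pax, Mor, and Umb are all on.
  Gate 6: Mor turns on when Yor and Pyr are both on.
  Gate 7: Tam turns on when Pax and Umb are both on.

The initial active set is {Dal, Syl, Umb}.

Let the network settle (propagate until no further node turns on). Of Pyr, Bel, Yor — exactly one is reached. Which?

Gate 3: Syl, Umb, and Dal on → Pax on.
Pax and Umb are on, so Tam turns on (Gate 7).
Gate 4: Syl, Pax, and Tam on → Pyr on.
No rule produces Bel, and it is not given. Yor would need Syl, Pax, and Mor (Gate 1), but Mor never turns on.

Pyr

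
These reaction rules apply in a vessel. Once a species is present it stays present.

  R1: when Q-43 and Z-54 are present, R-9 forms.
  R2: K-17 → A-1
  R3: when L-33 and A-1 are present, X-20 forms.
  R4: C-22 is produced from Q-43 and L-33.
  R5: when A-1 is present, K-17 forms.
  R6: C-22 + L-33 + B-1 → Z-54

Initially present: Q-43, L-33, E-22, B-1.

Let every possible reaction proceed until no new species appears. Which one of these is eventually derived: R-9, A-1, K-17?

Q-43 and L-33 present → C-22 forms (R4).
C-22, L-33, and B-1 present → Z-54 forms (R6).
Q-43 and Z-54 present → R-9 forms (R1).
K-17 would need A-1 (R5), but A-1 never forms. A-1 would need K-17 (R2), but K-17 never forms.

R-9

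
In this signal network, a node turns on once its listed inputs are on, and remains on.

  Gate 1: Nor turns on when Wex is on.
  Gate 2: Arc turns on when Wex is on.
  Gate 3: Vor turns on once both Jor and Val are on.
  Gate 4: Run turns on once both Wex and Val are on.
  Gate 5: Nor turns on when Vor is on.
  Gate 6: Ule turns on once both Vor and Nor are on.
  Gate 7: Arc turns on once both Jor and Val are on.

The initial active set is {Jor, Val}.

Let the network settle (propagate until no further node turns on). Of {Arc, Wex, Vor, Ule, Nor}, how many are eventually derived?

Gate 7: Jor and Val on → Arc on.
Jor and Val are on, so Vor turns on (Gate 3).
Vor is on, so Nor turns on (Gate 5).
Gate 6: Vor and Nor on → Ule on.
Arc: reached.
No rule produces Wex, and it is not given.
Vor: reached.
Ule: reached.
Nor: reached.
Reached: Arc, Vor, Ule, and Nor — 4 of the 5.

4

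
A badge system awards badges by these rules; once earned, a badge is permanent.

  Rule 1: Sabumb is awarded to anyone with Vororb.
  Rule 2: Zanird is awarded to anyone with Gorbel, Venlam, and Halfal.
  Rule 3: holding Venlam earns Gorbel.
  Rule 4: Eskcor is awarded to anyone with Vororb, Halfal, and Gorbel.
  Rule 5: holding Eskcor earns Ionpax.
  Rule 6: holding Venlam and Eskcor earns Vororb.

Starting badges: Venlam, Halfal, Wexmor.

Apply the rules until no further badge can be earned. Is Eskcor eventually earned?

Eskcor would need Vororb, Halfal, and Gorbel (Rule 4), but Vororb is never earned.

No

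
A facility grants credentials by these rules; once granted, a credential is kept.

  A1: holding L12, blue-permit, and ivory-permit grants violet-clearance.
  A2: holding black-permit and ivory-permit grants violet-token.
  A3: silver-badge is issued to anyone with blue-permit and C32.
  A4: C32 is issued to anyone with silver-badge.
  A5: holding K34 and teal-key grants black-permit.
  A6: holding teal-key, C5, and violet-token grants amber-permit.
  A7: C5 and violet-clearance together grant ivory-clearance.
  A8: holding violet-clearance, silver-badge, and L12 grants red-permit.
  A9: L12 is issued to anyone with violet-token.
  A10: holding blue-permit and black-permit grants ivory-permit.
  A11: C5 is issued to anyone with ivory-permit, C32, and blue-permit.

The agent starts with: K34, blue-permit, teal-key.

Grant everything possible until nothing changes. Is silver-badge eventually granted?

silver-badge would need blue-permit and C32 (A3), but C32 is never granted.

No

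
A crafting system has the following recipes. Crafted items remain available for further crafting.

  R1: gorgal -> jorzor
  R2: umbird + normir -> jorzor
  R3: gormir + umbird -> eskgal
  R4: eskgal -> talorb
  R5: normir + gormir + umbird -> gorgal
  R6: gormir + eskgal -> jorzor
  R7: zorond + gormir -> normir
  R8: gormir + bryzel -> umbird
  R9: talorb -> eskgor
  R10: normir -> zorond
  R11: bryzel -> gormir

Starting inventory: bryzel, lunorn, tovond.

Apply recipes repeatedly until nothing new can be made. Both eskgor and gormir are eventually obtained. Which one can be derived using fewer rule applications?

gormir

gormir: bryzel -> gormir (R11). [1 rule application]
eskgor: bryzel -> gormir (R11). gormir + bryzel -> umbird (R8). gormir + umbird -> eskgal (R3). eskgal -> talorb (R4). talorb -> eskgor (R9). [5 rule applications]
gormir needs fewer.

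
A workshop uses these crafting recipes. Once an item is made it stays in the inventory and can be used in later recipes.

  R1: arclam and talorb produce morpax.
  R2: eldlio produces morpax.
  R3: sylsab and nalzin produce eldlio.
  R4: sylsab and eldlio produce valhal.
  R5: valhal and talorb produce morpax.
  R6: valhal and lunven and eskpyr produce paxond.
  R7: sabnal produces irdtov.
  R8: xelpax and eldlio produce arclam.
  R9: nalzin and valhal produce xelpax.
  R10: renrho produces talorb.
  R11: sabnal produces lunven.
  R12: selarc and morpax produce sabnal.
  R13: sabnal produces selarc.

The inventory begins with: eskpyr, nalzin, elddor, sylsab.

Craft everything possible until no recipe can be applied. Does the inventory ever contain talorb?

talorb would need renrho (R10), but renrho is never obtained.

No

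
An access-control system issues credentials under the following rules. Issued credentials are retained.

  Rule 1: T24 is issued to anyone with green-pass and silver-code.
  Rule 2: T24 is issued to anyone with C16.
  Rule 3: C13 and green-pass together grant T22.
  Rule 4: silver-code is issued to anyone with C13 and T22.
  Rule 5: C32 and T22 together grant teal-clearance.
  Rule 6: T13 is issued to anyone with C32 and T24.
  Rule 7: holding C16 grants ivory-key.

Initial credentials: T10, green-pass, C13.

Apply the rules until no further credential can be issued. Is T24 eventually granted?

Yes

Holding C13 and green-pass grants T22 (Rule 3).
Holding C13 and T22 grants silver-code (Rule 4).
Holding green-pass and silver-code grants T24 (Rule 1).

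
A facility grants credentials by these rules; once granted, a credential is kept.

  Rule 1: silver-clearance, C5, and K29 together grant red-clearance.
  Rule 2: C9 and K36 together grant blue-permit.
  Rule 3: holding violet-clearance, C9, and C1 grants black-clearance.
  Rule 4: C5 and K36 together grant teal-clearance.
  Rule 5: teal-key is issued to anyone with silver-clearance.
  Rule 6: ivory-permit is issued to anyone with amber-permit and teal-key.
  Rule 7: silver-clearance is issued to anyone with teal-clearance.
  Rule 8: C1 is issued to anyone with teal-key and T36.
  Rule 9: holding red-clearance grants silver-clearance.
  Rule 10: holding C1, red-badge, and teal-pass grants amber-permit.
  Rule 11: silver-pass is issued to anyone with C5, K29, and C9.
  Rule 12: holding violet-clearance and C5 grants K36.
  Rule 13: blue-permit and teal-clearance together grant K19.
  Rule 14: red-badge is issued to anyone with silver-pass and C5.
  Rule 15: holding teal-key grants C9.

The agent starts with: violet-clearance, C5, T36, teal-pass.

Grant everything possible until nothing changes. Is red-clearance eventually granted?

No

red-clearance would need silver-clearance, C5, and K29 (Rule 1), but K29 is never granted.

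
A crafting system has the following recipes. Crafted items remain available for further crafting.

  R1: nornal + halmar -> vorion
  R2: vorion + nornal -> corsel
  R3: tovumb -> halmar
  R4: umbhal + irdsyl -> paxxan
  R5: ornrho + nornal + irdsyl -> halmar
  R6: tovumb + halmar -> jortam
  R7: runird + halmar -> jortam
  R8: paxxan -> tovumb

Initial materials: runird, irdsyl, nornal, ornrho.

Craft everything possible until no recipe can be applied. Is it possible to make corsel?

Using R5, ornrho, nornal, and irdsyl make halmar.
nornal + halmar -> vorion (R1).
Using R2, vorion and nornal make corsel.

Yes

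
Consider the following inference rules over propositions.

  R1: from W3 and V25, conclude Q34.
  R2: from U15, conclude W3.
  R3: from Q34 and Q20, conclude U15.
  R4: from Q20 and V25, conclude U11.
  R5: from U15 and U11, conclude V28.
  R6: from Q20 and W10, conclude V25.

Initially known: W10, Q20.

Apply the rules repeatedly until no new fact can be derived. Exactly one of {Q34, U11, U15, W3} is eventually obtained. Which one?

U11

Q20 and W10 hold, so V25 follows (R6).
Q20 and V25 hold, so U11 follows (R4).
W3 would need U15 (R2), but U15 is never established. Q34 would need W3 and V25 (R1), but W3 is never established. U15 would need Q34 and Q20 (R3), but Q34 is never established.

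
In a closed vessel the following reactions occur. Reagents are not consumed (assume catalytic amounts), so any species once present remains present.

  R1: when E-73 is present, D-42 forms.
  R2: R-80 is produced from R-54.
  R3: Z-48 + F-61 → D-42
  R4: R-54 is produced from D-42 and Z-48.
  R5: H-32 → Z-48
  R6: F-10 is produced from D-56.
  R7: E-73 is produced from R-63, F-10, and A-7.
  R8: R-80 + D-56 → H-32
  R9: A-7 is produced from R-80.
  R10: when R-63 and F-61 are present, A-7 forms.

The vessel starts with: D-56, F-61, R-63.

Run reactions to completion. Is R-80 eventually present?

R-80 would need R-54 (R2), but R-54 never forms.

No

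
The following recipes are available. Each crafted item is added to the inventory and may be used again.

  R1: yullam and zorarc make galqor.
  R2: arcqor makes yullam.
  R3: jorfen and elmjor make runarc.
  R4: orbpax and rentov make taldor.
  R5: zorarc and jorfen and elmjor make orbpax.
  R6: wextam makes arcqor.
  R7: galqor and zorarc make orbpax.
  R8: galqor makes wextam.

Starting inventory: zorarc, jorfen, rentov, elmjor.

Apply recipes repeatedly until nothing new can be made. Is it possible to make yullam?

yullam would need arcqor (R2), but arcqor is never obtained.

No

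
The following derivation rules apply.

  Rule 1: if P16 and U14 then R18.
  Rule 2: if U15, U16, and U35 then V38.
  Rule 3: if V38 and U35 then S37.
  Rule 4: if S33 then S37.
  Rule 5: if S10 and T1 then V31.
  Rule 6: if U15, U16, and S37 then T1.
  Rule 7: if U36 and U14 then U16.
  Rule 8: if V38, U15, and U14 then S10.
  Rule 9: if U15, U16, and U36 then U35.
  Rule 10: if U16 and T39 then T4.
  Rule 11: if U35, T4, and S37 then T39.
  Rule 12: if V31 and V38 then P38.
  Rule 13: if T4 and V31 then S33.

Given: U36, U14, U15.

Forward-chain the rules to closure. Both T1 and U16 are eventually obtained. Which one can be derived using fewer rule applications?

U16

U16: From U36 and U14, Rule 7 gives U16. [1 rule application]
T1: From U36 and U14, Rule 7 gives U16. From U15, U16, and U36, Rule 9 gives U35. From U15, U16, and U35, Rule 2 gives V38. From V38 and U35, Rule 3 gives S37. U15, U16, and S37 hold, so T1 follows (Rule 6). [5 rule applications]
U16 needs fewer.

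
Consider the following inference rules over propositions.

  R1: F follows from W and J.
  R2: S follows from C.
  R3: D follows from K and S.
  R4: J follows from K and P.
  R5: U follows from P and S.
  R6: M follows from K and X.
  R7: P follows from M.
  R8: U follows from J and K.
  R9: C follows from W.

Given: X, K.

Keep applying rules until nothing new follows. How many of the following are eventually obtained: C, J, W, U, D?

2

From K and X, R6 gives M.
From M, R7 gives P.
From K and P, R4 gives J.
J and K hold, so U follows (R8).
C would need W (R9), but W is never established.
J: reached.
No rule produces W, and it is not given.
U: reached.
D would need K and S (R3), but S is never established.
Reached: J and U — 2 of the 5.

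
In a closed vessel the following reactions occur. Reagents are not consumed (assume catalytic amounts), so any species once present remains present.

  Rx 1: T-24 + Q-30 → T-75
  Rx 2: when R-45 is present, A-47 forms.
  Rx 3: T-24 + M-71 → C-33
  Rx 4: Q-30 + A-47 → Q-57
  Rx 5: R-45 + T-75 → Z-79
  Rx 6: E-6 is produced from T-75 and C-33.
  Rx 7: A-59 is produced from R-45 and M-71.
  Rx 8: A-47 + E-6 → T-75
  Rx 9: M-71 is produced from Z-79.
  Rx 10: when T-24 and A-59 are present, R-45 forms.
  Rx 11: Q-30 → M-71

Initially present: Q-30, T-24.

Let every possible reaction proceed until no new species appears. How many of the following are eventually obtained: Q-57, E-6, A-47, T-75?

2

T-24 and Q-30 present → T-75 forms (Rx 1).
Q-30 present → M-71 forms (Rx 11).
T-24 and M-71 present → C-33 forms (Rx 3).
T-75 and C-33 present → E-6 forms (Rx 6).
Q-57 would need Q-30 and A-47 (Rx 4), but A-47 never forms.
E-6: reached.
A-47 would need R-45 (Rx 2), but R-45 never forms.
T-75: reached.
Reached: E-6 and T-75 — 2 of the 4.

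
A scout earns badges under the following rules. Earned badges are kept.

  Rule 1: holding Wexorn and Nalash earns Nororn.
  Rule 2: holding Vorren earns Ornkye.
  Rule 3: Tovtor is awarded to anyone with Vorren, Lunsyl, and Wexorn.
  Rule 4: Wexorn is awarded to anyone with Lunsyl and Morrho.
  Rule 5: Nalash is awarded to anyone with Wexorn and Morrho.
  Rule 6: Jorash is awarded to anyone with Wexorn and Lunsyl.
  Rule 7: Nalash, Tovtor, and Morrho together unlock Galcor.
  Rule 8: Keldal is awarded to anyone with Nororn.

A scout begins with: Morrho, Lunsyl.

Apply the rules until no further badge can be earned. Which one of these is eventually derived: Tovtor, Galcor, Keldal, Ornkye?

Keldal

With Lunsyl and Morrho, Wexorn is earned (Rule 4).
With Wexorn and Morrho, Nalash is earned (Rule 5).
With Wexorn and Nalash, Nororn is earned (Rule 1).
With Nororn, Keldal is earned (Rule 8).
Ornkye would need Vorren (Rule 2), but Vorren is never earned. Tovtor would need Vorren, Lunsyl, and Wexorn (Rule 3), but Vorren is never earned. Galcor would need Nalash, Tovtor, and Morrho (Rule 7), but Tovtor is never earned.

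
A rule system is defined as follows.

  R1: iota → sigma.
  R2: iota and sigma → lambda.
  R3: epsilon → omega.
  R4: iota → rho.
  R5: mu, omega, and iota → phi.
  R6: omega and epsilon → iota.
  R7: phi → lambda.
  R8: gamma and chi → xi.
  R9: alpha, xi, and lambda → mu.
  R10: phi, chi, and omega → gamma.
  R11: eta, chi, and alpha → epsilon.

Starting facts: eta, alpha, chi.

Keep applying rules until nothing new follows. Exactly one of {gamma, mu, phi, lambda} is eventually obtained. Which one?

lambda

From eta, chi, and alpha, R11 gives epsilon.
epsilon holds, so omega follows (R3).
omega and epsilon hold, so iota follows (R6).
From iota, R1 gives sigma.
From iota and sigma, R2 gives lambda.
mu would need alpha, xi, and lambda (R9), but xi is never established. gamma would need phi, chi, and omega (R10), but phi is never established. phi would need mu, omega, and iota (R5), but mu is never established.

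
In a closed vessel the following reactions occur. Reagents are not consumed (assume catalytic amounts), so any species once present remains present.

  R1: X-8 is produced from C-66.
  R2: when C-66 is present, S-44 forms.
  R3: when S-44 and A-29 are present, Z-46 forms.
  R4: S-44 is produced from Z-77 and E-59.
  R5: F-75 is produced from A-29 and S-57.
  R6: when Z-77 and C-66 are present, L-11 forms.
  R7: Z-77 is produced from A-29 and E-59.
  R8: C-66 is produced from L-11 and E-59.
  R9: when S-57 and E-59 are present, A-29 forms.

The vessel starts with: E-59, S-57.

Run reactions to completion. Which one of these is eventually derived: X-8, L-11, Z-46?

S-57 and E-59 present → A-29 forms (R9).
A-29 and E-59 present → Z-77 forms (R7).
Z-77 and E-59 present → S-44 forms (R4).
S-44 and A-29 present → Z-46 forms (R3).
L-11 would need Z-77 and C-66 (R6), but C-66 never forms. X-8 would need C-66 (R1), but C-66 never forms.

Z-46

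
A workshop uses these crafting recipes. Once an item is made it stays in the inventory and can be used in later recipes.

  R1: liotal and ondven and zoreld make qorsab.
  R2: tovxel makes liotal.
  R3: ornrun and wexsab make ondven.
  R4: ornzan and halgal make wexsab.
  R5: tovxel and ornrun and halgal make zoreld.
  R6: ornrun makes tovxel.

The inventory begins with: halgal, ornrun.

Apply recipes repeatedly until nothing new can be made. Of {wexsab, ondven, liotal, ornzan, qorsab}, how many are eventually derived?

Using R6, ornrun makes tovxel.
Using R2, tovxel makes liotal.
wexsab would need ornzan and halgal (R4), but ornzan is never obtained.
ondven would need ornrun and wexsab (R3), but wexsab is never obtained.
liotal: reached.
No rule produces ornzan, and it is not given.
qorsab would need liotal, ondven, and zoreld (R1), but ondven is never obtained.
Reached: liotal — 1 of the 5.

1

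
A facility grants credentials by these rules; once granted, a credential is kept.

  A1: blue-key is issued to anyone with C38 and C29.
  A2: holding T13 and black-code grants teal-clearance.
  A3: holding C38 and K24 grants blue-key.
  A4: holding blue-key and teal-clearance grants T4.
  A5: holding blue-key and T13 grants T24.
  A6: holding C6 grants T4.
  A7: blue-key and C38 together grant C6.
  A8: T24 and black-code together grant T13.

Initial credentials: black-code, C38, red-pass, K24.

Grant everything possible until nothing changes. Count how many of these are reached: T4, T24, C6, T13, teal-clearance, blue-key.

3

Holding C38 and K24 grants blue-key (A3).
Holding blue-key and C38 grants C6 (A7).
Holding C6 grants T4 (A6).
T4: reached.
T24 would need blue-key and T13 (A5), but T13 is never granted.
C6: reached.
T13 would need T24 and black-code (A8), but T24 is never granted.
teal-clearance would need T13 and black-code (A2), but T13 is never granted.
blue-key: reached.
Reached: T4, C6, and blue-key — 3 of the 6.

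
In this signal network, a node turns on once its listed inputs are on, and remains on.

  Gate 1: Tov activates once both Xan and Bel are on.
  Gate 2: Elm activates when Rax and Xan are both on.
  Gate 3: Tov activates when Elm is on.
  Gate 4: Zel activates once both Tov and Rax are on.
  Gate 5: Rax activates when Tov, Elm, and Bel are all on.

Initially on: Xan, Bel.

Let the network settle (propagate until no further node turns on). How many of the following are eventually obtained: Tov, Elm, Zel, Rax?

1

Gate 1: Xan and Bel on → Tov on.
Tov: reached.
Elm would need Rax and Xan (Gate 2), but Rax never turns on.
Zel would need Tov and Rax (Gate 4), but Rax never turns on.
Rax would need Tov, Elm, and Bel (Gate 5), but Elm never turns on.
Reached: Tov — 1 of the 4.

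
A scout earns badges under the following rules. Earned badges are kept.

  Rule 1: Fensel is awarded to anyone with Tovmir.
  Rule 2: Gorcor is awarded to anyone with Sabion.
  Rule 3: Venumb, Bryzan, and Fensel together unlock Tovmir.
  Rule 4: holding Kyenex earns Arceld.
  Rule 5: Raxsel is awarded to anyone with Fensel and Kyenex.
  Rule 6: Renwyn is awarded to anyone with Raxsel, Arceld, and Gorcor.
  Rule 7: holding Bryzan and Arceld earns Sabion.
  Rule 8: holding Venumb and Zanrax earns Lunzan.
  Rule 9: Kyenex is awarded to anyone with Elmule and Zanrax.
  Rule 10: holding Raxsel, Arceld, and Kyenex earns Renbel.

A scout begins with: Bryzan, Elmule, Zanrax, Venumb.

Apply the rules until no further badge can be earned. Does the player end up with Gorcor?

With Elmule and Zanrax, Kyenex is earned (Rule 9).
With Kyenex, Arceld is earned (Rule 4).
With Bryzan and Arceld, Sabion is earned (Rule 7).
With Sabion, Gorcor is earned (Rule 2).

Yes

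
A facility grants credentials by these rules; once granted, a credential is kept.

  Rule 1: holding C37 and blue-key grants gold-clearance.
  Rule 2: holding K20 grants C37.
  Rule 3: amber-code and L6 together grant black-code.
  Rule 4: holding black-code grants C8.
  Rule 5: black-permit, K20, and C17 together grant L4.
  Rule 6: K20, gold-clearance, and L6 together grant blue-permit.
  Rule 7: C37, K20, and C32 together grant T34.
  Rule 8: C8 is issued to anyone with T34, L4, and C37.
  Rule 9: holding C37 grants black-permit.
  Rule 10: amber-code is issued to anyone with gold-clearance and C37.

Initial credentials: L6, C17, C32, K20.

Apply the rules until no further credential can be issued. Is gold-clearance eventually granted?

gold-clearance would need C37 and blue-key (Rule 1), but blue-key is never granted.

No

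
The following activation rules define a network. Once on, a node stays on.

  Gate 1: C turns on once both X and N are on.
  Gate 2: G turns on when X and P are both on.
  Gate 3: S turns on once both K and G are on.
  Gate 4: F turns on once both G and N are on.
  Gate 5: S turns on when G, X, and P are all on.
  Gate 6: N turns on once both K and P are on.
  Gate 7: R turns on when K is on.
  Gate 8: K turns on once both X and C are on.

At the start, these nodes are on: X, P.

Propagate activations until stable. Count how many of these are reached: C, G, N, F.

X and P are on, so G turns on (Gate 2).
C would need X and N (Gate 1), but N never turns on.
G: reached.
N would need K and P (Gate 6), but K never turns on.
F would need G and N (Gate 4), but N never turns on.
Reached: G — 1 of the 4.

1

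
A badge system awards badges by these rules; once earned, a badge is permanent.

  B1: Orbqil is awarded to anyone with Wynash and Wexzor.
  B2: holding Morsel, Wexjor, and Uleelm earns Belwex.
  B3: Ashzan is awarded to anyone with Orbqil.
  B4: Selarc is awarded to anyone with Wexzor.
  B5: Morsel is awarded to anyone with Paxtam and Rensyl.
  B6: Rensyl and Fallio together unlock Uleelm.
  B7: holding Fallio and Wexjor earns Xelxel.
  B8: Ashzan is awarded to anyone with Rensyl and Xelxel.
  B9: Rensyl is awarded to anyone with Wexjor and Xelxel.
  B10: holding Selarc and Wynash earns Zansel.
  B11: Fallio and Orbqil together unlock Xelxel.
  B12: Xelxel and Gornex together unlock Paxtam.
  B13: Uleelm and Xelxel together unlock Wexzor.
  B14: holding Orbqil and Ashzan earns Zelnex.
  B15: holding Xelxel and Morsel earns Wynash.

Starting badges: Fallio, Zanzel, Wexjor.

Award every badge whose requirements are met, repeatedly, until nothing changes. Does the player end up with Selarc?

Yes

With Fallio and Wexjor, Xelxel is earned (B7).
With Wexjor and Xelxel, Rensyl is earned (B9).
With Rensyl and Fallio, Uleelm is earned (B6).
With Uleelm and Xelxel, Wexzor is earned (B13).
With Wexzor, Selarc is earned (B4).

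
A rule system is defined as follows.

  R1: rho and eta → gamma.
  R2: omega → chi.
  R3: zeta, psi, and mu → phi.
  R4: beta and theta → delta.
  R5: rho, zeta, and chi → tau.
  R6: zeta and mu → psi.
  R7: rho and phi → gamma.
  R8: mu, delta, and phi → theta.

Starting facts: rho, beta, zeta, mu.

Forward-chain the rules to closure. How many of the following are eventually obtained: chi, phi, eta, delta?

1

zeta and mu hold, so psi follows (R6).
zeta, psi, and mu hold, so phi follows (R3).
chi would need omega (R2), but omega is never established.
phi: reached.
No rule produces eta, and it is not given.
delta would need beta and theta (R4), but theta is never established.
Reached: phi — 1 of the 4.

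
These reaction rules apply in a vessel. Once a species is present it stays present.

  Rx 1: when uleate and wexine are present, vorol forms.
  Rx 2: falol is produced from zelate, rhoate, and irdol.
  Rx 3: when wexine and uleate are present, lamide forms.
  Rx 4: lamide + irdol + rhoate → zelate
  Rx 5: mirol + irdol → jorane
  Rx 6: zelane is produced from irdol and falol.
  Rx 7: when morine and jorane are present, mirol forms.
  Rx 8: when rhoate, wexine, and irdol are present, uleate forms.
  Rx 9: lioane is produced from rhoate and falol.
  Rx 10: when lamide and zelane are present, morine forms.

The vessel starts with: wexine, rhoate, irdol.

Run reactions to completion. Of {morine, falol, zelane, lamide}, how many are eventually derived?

4

rhoate, wexine, and irdol present → uleate forms (Rx 8).
wexine and uleate present → lamide forms (Rx 3).
lamide, irdol, and rhoate present → zelate forms (Rx 4).
zelate, rhoate, and irdol present → falol forms (Rx 2).
irdol and falol present → zelane forms (Rx 6).
lamide and zelane present → morine forms (Rx 10).
morine: reached.
falol: reached.
zelane: reached.
lamide: reached.
All 4 are reached.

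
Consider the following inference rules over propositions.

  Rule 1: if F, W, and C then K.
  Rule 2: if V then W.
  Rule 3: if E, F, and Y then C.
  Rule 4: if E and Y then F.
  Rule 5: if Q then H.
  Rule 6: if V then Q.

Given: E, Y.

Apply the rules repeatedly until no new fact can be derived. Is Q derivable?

No

Q would need V (Rule 6), but V is never established.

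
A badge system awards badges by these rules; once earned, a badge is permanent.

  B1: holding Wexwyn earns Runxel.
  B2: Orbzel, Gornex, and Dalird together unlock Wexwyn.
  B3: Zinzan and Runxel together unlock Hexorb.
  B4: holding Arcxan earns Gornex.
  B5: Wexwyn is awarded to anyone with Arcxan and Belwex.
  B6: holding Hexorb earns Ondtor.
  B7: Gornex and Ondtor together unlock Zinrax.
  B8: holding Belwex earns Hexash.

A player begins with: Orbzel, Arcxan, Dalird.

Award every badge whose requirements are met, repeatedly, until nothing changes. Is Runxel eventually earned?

Yes

With Arcxan, Gornex is earned (B4).
With Orbzel, Gornex, and Dalird, Wexwyn is earned (B2).
With Wexwyn, Runxel is earned (B1).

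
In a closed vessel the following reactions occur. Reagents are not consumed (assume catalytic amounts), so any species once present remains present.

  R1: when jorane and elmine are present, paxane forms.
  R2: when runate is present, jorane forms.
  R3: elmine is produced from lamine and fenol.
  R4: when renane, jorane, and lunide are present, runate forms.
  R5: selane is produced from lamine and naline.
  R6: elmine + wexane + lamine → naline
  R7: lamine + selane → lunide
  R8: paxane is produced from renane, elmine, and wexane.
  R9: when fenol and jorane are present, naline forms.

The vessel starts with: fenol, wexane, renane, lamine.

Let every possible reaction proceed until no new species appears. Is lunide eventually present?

Yes

lamine and fenol present → elmine forms (R3).
elmine, wexane, and lamine present → naline forms (R6).
lamine and naline present → selane forms (R5).
lamine and selane present → lunide forms (R7).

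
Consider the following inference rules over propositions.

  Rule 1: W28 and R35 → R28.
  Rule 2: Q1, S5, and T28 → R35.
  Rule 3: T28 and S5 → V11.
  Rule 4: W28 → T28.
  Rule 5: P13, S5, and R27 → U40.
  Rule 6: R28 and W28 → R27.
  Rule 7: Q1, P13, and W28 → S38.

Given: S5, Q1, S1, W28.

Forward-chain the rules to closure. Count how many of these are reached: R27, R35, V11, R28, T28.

5

W28 holds, so T28 follows (Rule 4).
From T28 and S5, Rule 3 gives V11.
Q1, S5, and T28 hold, so R35 follows (Rule 2).
From W28 and R35, Rule 1 gives R28.
R28 and W28 hold, so R27 follows (Rule 6).
R27: reached.
R35: reached.
V11: reached.
R28: reached.
T28: reached.
All 5 are reached.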